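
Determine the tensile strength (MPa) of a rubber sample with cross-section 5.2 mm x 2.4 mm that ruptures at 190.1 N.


Area = width * thickness = 5.2 * 2.4 = 12.48 mm^2
TS = force / area = 190.1 / 12.48 = 15.23 MPa

15.23 MPa


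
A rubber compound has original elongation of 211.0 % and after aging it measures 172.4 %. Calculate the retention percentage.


Retention = aged / original * 100
= 172.4 / 211.0 * 100
= 81.7%

81.7%


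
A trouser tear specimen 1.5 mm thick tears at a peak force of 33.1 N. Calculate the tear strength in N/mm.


Tear strength = force / thickness
= 33.1 / 1.5
= 22.07 N/mm

22.07 N/mm


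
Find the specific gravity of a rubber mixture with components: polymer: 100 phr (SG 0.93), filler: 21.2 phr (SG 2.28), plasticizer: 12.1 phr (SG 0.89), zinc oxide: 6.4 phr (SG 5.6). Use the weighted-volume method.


Sum of weights = 139.7
Volume contributions:
  polymer: 100/0.93 = 107.5269
  filler: 21.2/2.28 = 9.2982
  plasticizer: 12.1/0.89 = 13.5955
  zinc oxide: 6.4/5.6 = 1.1429
Sum of volumes = 131.5635
SG = 139.7 / 131.5635 = 1.062

SG = 1.062


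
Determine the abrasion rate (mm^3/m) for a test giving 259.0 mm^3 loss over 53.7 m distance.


Rate = volume_loss / distance
= 259.0 / 53.7
= 4.823 mm^3/m

4.823 mm^3/m


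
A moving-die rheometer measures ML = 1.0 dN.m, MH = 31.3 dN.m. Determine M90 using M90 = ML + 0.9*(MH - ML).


M90 = ML + 0.9 * (MH - ML)
M90 = 1.0 + 0.9 * (31.3 - 1.0)
M90 = 1.0 + 0.9 * 30.3
M90 = 28.27 dN.m

28.27 dN.m


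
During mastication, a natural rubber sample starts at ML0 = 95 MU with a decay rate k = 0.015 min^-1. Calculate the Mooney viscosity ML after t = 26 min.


ML = ML0 * exp(-k * t)
ML = 95 * exp(-0.015 * 26)
ML = 95 * 0.6771
ML = 64.32 MU

64.32 MU


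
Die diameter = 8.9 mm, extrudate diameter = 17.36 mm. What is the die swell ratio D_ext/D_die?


Die swell ratio = D_extrudate / D_die
= 17.36 / 8.9
= 1.951

Die swell = 1.951


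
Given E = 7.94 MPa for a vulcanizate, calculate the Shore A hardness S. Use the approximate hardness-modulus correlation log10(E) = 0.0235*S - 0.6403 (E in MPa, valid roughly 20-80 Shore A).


log10(E) = 0.0235*S - 0.6403  =>  S = (log10(E) + 0.6403) / 0.0235
log10(7.94) = 0.899821
S = (0.899821 + 0.6403) / 0.0235 = 1.540121 / 0.0235
S = 65.5

Shore A = 65.5


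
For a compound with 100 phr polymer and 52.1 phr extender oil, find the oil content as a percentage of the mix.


Oil % = oil / (100 + oil) * 100
= 52.1 / (100 + 52.1) * 100
= 52.1 / 152.1 * 100
= 34.25%

34.25%


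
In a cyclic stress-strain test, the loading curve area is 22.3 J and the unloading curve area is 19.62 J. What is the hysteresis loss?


Hysteresis loss = loading - unloading
= 22.3 - 19.62
= 2.68 J

2.68 J


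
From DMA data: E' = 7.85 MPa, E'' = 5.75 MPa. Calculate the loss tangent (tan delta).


tan delta = E'' / E'
= 5.75 / 7.85
= 0.7325

tan delta = 0.7325


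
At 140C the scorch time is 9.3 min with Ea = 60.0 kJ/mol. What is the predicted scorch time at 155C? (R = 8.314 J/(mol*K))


Convert temperatures: T1 = 140 + 273.15 = 413.15 K, T2 = 155 + 273.15 = 428.15 K
ts2_new = 9.3 * exp(60000 / 8.314 * (1/428.15 - 1/413.15))
1/T2 - 1/T1 = -8.4798e-05
ts2_new = 5.04 min

5.04 min


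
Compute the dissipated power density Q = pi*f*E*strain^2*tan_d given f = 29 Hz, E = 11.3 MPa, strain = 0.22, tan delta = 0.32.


Q = pi * f * E * strain^2 * tan_d
= pi * 29 * 11.3 * 0.22^2 * 0.32
= pi * 29 * 11.3 * 0.0484 * 0.32
= 15.9449

Q = 15.9449


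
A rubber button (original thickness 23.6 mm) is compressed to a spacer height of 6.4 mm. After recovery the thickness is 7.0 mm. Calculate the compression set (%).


CS = (t0 - recovered) / (t0 - ts) * 100
= (23.6 - 7.0) / (23.6 - 6.4) * 100
= 16.6 / 17.2 * 100
= 96.5%

96.5%


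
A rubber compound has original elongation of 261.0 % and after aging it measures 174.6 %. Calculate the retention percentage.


Retention = aged / original * 100
= 174.6 / 261.0 * 100
= 66.9%

66.9%


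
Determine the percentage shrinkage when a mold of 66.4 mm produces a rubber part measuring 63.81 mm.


Shrinkage = (mold - part) / mold * 100
= (66.4 - 63.81) / 66.4 * 100
= 2.59 / 66.4 * 100
= 3.9%

3.9%


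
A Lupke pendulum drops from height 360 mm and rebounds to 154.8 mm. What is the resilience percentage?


Resilience = h_rebound / h_drop * 100
= 154.8 / 360 * 100
= 43.0%

43.0%


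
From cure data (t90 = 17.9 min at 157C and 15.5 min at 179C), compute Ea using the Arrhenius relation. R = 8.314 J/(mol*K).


T1 = 430.15 K, T2 = 452.15 K
1/T1 - 1/T2 = 1.1312e-04
ln(t1/t2) = ln(17.9/15.5) = 0.1440
Ea = 8.314 * 0.1440 / 1.1312e-04 = 10581.1706 J/mol
Ea = 10.58 kJ/mol

10.58 kJ/mol


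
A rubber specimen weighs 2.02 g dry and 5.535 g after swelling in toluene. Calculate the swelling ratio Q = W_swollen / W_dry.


Q = W_swollen / W_dry
Q = 5.535 / 2.02
Q = 2.74

Q = 2.74


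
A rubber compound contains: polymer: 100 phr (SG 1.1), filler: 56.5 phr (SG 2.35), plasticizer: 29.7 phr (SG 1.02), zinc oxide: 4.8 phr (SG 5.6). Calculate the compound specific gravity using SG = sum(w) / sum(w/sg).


Sum of weights = 191.0
Volume contributions:
  polymer: 100/1.1 = 90.9091
  filler: 56.5/2.35 = 24.0426
  plasticizer: 29.7/1.02 = 29.1176
  zinc oxide: 4.8/5.6 = 0.8571
Sum of volumes = 144.9264
SG = 191.0 / 144.9264 = 1.318

SG = 1.318


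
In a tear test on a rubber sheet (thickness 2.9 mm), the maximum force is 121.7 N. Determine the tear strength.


Tear strength = force / thickness
= 121.7 / 2.9
= 41.97 N/mm

41.97 N/mm


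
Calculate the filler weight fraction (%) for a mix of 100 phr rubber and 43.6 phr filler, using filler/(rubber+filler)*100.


Filler % = filler / (rubber + filler) * 100
= 43.6 / (100 + 43.6) * 100
= 43.6 / 143.6 * 100
= 30.36%

30.36%


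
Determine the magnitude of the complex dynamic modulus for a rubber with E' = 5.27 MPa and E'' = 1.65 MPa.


|E*| = sqrt(E'^2 + E''^2)
= sqrt(5.27^2 + 1.65^2)
= sqrt(27.7729 + 2.7225)
= 5.522 MPa

5.522 MPa


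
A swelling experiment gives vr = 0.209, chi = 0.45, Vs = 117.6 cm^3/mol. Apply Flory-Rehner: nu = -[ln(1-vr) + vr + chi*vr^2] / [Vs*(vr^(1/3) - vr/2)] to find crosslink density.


ln(1 - vr) = ln(1 - 0.209) = -0.2345
Numerator = -((-0.2345) + 0.209 + 0.45 * 0.209^2) = 0.0058
Denominator = 117.6 * (0.209^(1/3) - 0.209/2) = 57.5002
nu = 0.0058 / 57.5002 = 1.0088e-04 mol/cm^3

1.0088e-04 mol/cm^3


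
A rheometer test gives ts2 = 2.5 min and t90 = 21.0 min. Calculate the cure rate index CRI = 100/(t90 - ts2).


CRI = 100 / (t90 - ts2)
= 100 / (21.0 - 2.5)
= 100 / 18.5
= 5.41 min^-1

5.41 min^-1


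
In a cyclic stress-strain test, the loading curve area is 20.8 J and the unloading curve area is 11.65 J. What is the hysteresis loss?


Hysteresis loss = loading - unloading
= 20.8 - 11.65
= 9.15 J

9.15 J


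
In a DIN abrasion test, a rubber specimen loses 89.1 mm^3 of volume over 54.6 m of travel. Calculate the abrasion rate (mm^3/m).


Rate = volume_loss / distance
= 89.1 / 54.6
= 1.632 mm^3/m

1.632 mm^3/m


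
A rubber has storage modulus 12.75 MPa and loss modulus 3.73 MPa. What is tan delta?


tan delta = E'' / E'
= 3.73 / 12.75
= 0.2925

tan delta = 0.2925


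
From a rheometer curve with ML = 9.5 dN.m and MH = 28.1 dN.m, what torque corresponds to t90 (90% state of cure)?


M90 = ML + 0.9 * (MH - ML)
M90 = 9.5 + 0.9 * (28.1 - 9.5)
M90 = 9.5 + 0.9 * 18.6
M90 = 26.24 dN.m

26.24 dN.m


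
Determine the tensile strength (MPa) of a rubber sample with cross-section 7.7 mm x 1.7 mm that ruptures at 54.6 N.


Area = width * thickness = 7.7 * 1.7 = 13.09 mm^2
TS = force / area = 54.6 / 13.09 = 4.17 MPa

4.17 MPa


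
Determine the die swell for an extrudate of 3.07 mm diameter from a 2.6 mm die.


Die swell ratio = D_extrudate / D_die
= 3.07 / 2.6
= 1.181

Die swell = 1.181


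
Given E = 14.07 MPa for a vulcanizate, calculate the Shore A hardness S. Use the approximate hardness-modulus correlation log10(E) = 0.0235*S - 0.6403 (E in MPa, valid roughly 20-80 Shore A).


log10(E) = 0.0235*S - 0.6403  =>  S = (log10(E) + 0.6403) / 0.0235
log10(14.07) = 1.148294
S = (1.148294 + 0.6403) / 0.0235 = 1.788594 / 0.0235
S = 76.1

Shore A = 76.1


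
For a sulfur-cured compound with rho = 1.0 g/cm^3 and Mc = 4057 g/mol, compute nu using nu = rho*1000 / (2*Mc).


nu = rho * 1000 / (2 * Mc)
nu = 1.0 * 1000 / (2 * 4057)
nu = 1000.0 / 8114
nu = 0.1232 mol/L

0.1232 mol/L


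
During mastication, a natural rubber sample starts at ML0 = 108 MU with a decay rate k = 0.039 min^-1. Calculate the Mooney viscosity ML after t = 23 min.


ML = ML0 * exp(-k * t)
ML = 108 * exp(-0.039 * 23)
ML = 108 * 0.4078
ML = 44.04 MU

44.04 MU


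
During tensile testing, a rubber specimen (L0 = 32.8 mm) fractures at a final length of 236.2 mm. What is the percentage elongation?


Elongation = (Lf - L0) / L0 * 100
= (236.2 - 32.8) / 32.8 * 100
= 203.4 / 32.8 * 100
= 620.1%

620.1%


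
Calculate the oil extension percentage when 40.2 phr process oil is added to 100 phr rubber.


Oil % = oil / (100 + oil) * 100
= 40.2 / (100 + 40.2) * 100
= 40.2 / 140.2 * 100
= 28.67%

28.67%


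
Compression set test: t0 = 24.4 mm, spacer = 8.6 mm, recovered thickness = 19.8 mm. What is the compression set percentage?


CS = (t0 - recovered) / (t0 - ts) * 100
= (24.4 - 19.8) / (24.4 - 8.6) * 100
= 4.6 / 15.8 * 100
= 29.1%

29.1%


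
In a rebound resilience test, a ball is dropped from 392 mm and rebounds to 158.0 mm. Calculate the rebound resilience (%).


Resilience = h_rebound / h_drop * 100
= 158.0 / 392 * 100
= 40.3%

40.3%


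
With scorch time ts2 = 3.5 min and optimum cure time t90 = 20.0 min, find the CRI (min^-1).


CRI = 100 / (t90 - ts2)
= 100 / (20.0 - 3.5)
= 100 / 16.5
= 6.06 min^-1

6.06 min^-1


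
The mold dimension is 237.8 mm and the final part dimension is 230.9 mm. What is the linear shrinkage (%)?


Shrinkage = (mold - part) / mold * 100
= (237.8 - 230.9) / 237.8 * 100
= 6.9 / 237.8 * 100
= 2.9%

2.9%


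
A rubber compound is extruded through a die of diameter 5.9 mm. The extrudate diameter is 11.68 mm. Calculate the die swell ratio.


Die swell ratio = D_extrudate / D_die
= 11.68 / 5.9
= 1.98

Die swell = 1.98


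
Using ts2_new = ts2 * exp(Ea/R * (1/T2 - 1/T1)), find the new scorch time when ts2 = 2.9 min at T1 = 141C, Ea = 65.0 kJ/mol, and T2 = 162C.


Convert temperatures: T1 = 141 + 273.15 = 414.15 K, T2 = 162 + 273.15 = 435.15 K
ts2_new = 2.9 * exp(65000 / 8.314 * (1/435.15 - 1/414.15))
1/T2 - 1/T1 = -1.1653e-04
ts2_new = 1.17 min

1.17 min


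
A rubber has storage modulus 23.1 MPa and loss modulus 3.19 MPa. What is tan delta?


tan delta = E'' / E'
= 3.19 / 23.1
= 0.1381

tan delta = 0.1381


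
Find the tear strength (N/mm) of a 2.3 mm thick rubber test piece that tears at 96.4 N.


Tear strength = force / thickness
= 96.4 / 2.3
= 41.91 N/mm

41.91 N/mm


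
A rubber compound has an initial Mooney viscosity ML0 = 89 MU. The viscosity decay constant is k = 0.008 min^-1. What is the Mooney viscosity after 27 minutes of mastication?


ML = ML0 * exp(-k * t)
ML = 89 * exp(-0.008 * 27)
ML = 89 * 0.8057
ML = 71.71 MU

71.71 MU


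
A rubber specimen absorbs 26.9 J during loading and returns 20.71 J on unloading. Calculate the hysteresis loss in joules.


Hysteresis loss = loading - unloading
= 26.9 - 20.71
= 6.19 J

6.19 J


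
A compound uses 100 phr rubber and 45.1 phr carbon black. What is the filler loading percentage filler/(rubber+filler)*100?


Filler % = filler / (rubber + filler) * 100
= 45.1 / (100 + 45.1) * 100
= 45.1 / 145.1 * 100
= 31.08%

31.08%


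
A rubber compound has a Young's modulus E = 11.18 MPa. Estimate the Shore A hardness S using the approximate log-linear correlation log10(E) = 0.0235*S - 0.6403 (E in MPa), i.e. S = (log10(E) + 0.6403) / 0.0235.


log10(E) = 0.0235*S - 0.6403  =>  S = (log10(E) + 0.6403) / 0.0235
log10(11.18) = 1.048442
S = (1.048442 + 0.6403) / 0.0235 = 1.688742 / 0.0235
S = 71.9

Shore A = 71.9


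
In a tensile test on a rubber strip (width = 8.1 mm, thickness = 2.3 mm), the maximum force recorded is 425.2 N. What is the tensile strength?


Area = width * thickness = 8.1 * 2.3 = 18.63 mm^2
TS = force / area = 425.2 / 18.63 = 22.82 MPa

22.82 MPa


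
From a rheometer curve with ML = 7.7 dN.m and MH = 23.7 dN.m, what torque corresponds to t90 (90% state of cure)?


M90 = ML + 0.9 * (MH - ML)
M90 = 7.7 + 0.9 * (23.7 - 7.7)
M90 = 7.7 + 0.9 * 16.0
M90 = 22.1 dN.m

22.1 dN.m


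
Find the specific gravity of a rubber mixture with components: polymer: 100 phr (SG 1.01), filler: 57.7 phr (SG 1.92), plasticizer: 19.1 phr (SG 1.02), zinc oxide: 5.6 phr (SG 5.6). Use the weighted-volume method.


Sum of weights = 182.4
Volume contributions:
  polymer: 100/1.01 = 99.0099
  filler: 57.7/1.92 = 30.0521
  plasticizer: 19.1/1.02 = 18.7255
  zinc oxide: 5.6/5.6 = 1.0000
Sum of volumes = 148.7875
SG = 182.4 / 148.7875 = 1.226

SG = 1.226


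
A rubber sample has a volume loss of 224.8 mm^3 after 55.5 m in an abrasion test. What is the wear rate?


Rate = volume_loss / distance
= 224.8 / 55.5
= 4.05 mm^3/m

4.05 mm^3/m


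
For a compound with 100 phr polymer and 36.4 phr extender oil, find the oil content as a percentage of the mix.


Oil % = oil / (100 + oil) * 100
= 36.4 / (100 + 36.4) * 100
= 36.4 / 136.4 * 100
= 26.69%

26.69%


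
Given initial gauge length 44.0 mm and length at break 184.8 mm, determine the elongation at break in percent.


Elongation = (Lf - L0) / L0 * 100
= (184.8 - 44.0) / 44.0 * 100
= 140.8 / 44.0 * 100
= 320.0%

320.0%


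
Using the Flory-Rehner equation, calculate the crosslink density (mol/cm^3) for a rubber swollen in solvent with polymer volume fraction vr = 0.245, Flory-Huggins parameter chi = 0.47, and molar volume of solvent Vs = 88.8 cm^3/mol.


ln(1 - vr) = ln(1 - 0.245) = -0.2810
Numerator = -((-0.2810) + 0.245 + 0.47 * 0.245^2) = 0.0078
Denominator = 88.8 * (0.245^(1/3) - 0.245/2) = 44.6870
nu = 0.0078 / 44.6870 = 1.7512e-04 mol/cm^3

1.7512e-04 mol/cm^3


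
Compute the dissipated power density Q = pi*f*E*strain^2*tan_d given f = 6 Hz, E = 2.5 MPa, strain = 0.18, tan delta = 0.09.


Q = pi * f * E * strain^2 * tan_d
= pi * 6 * 2.5 * 0.18^2 * 0.09
= pi * 6 * 2.5 * 0.0324 * 0.09
= 0.1374

Q = 0.1374


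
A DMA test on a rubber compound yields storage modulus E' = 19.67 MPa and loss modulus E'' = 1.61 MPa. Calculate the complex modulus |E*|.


|E*| = sqrt(E'^2 + E''^2)
= sqrt(19.67^2 + 1.61^2)
= sqrt(386.9089 + 2.5921)
= 19.736 MPa

19.736 MPa


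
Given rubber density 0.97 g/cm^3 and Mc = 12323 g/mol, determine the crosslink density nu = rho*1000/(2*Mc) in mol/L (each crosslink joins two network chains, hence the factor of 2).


nu = rho * 1000 / (2 * Mc)
nu = 0.97 * 1000 / (2 * 12323)
nu = 970.0 / 24646
nu = 0.0394 mol/L

0.0394 mol/L


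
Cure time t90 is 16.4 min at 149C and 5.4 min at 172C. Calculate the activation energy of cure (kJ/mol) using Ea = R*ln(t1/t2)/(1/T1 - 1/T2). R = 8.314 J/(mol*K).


T1 = 422.15 K, T2 = 445.15 K
1/T1 - 1/T2 = 1.2239e-04
ln(t1/t2) = ln(16.4/5.4) = 1.1109
Ea = 8.314 * 1.1109 / 1.2239e-04 = 75461.1526 J/mol
Ea = 75.46 kJ/mol

75.46 kJ/mol


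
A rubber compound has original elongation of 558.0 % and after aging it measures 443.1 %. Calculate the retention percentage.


Retention = aged / original * 100
= 443.1 / 558.0 * 100
= 79.4%

79.4%


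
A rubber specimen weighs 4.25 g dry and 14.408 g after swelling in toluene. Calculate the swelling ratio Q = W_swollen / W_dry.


Q = W_swollen / W_dry
Q = 14.408 / 4.25
Q = 3.39

Q = 3.39


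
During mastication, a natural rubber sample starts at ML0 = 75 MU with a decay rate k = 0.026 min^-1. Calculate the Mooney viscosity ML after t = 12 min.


ML = ML0 * exp(-k * t)
ML = 75 * exp(-0.026 * 12)
ML = 75 * 0.7320
ML = 54.9 MU

54.9 MU


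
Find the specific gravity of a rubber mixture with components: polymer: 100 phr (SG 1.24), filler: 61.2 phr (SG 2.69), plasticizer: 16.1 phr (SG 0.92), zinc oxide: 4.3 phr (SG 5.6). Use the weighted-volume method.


Sum of weights = 181.6
Volume contributions:
  polymer: 100/1.24 = 80.6452
  filler: 61.2/2.69 = 22.7509
  plasticizer: 16.1/0.92 = 17.5000
  zinc oxide: 4.3/5.6 = 0.7679
Sum of volumes = 121.6639
SG = 181.6 / 121.6639 = 1.493

SG = 1.493


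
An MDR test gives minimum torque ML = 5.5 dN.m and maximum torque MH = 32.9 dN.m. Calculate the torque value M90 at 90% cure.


M90 = ML + 0.9 * (MH - ML)
M90 = 5.5 + 0.9 * (32.9 - 5.5)
M90 = 5.5 + 0.9 * 27.4
M90 = 30.16 dN.m

30.16 dN.m


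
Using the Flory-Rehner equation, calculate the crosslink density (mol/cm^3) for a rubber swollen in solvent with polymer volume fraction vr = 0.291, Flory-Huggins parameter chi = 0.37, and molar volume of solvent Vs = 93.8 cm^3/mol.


ln(1 - vr) = ln(1 - 0.291) = -0.3439
Numerator = -((-0.3439) + 0.291 + 0.37 * 0.291^2) = 0.0216
Denominator = 93.8 * (0.291^(1/3) - 0.291/2) = 48.5106
nu = 0.0216 / 48.5106 = 4.4460e-04 mol/cm^3

4.4460e-04 mol/cm^3


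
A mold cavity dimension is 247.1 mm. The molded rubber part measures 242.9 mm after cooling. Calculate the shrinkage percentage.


Shrinkage = (mold - part) / mold * 100
= (247.1 - 242.9) / 247.1 * 100
= 4.2 / 247.1 * 100
= 1.7%

1.7%


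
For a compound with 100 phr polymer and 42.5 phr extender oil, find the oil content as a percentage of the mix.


Oil % = oil / (100 + oil) * 100
= 42.5 / (100 + 42.5) * 100
= 42.5 / 142.5 * 100
= 29.82%

29.82%


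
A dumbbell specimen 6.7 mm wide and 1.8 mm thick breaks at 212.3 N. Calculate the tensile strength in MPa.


Area = width * thickness = 6.7 * 1.8 = 12.06 mm^2
TS = force / area = 212.3 / 12.06 = 17.6 MPa

17.6 MPa


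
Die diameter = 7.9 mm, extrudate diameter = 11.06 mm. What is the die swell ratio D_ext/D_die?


Die swell ratio = D_extrudate / D_die
= 11.06 / 7.9
= 1.4

Die swell = 1.4


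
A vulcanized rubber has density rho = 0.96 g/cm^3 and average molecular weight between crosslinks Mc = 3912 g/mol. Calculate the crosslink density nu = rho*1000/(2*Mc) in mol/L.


nu = rho * 1000 / (2 * Mc)
nu = 0.96 * 1000 / (2 * 3912)
nu = 960.0 / 7824
nu = 0.1227 mol/L

0.1227 mol/L


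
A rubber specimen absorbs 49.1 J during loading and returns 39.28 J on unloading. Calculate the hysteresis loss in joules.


Hysteresis loss = loading - unloading
= 49.1 - 39.28
= 9.82 J

9.82 J


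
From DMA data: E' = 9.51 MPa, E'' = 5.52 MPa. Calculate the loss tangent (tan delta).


tan delta = E'' / E'
= 5.52 / 9.51
= 0.5804

tan delta = 0.5804


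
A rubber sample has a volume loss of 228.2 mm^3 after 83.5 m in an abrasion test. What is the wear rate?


Rate = volume_loss / distance
= 228.2 / 83.5
= 2.733 mm^3/m

2.733 mm^3/m


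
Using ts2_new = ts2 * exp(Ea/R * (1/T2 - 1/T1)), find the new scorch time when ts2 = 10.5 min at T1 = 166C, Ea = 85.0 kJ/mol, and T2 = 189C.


Convert temperatures: T1 = 166 + 273.15 = 439.15 K, T2 = 189 + 273.15 = 462.15 K
ts2_new = 10.5 * exp(85000 / 8.314 * (1/462.15 - 1/439.15))
1/T2 - 1/T1 = -1.1333e-04
ts2_new = 3.3 min

3.3 min


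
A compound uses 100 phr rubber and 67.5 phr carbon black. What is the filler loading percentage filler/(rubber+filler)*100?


Filler % = filler / (rubber + filler) * 100
= 67.5 / (100 + 67.5) * 100
= 67.5 / 167.5 * 100
= 40.3%

40.3%


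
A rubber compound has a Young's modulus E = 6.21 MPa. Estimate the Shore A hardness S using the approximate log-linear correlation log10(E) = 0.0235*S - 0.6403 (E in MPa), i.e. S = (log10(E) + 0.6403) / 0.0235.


log10(E) = 0.0235*S - 0.6403  =>  S = (log10(E) + 0.6403) / 0.0235
log10(6.21) = 0.793092
S = (0.793092 + 0.6403) / 0.0235 = 1.433392 / 0.0235
S = 61.0

Shore A = 61.0


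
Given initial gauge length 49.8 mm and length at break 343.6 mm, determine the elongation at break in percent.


Elongation = (Lf - L0) / L0 * 100
= (343.6 - 49.8) / 49.8 * 100
= 293.8 / 49.8 * 100
= 590.0%

590.0%


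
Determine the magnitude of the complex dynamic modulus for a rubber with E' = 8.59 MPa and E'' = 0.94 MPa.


|E*| = sqrt(E'^2 + E''^2)
= sqrt(8.59^2 + 0.94^2)
= sqrt(73.7881 + 0.8836)
= 8.641 MPa

8.641 MPa


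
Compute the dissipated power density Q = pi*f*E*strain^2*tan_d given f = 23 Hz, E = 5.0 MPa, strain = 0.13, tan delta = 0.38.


Q = pi * f * E * strain^2 * tan_d
= pi * 23 * 5.0 * 0.13^2 * 0.38
= pi * 23 * 5.0 * 0.0169 * 0.38
= 2.3202

Q = 2.3202


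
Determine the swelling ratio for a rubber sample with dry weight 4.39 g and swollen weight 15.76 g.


Q = W_swollen / W_dry
Q = 15.76 / 4.39
Q = 3.59

Q = 3.59


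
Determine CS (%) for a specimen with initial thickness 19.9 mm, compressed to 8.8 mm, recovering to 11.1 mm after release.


CS = (t0 - recovered) / (t0 - ts) * 100
= (19.9 - 11.1) / (19.9 - 8.8) * 100
= 8.8 / 11.1 * 100
= 79.3%

79.3%


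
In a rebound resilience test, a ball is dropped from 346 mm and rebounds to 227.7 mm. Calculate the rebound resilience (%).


Resilience = h_rebound / h_drop * 100
= 227.7 / 346 * 100
= 65.8%

65.8%


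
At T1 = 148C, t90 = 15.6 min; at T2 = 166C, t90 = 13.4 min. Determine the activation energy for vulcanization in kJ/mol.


T1 = 421.15 K, T2 = 439.15 K
1/T1 - 1/T2 = 9.7325e-05
ln(t1/t2) = ln(15.6/13.4) = 0.1520
Ea = 8.314 * 0.1520 / 9.7325e-05 = 12986.0509 J/mol
Ea = 12.99 kJ/mol

12.99 kJ/mol


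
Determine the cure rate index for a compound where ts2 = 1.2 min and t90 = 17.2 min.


CRI = 100 / (t90 - ts2)
= 100 / (17.2 - 1.2)
= 100 / 16.0
= 6.25 min^-1

6.25 min^-1


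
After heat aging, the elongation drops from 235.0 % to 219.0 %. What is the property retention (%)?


Retention = aged / original * 100
= 219.0 / 235.0 * 100
= 93.2%

93.2%


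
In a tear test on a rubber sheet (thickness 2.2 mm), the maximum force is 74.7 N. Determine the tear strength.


Tear strength = force / thickness
= 74.7 / 2.2
= 33.95 N/mm

33.95 N/mm


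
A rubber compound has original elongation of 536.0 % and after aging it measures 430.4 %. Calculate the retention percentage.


Retention = aged / original * 100
= 430.4 / 536.0 * 100
= 80.3%

80.3%


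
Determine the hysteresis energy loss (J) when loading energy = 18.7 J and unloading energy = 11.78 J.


Hysteresis loss = loading - unloading
= 18.7 - 11.78
= 6.92 J

6.92 J


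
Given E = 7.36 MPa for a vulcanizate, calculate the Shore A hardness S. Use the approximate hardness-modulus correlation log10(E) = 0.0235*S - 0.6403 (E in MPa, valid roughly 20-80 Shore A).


log10(E) = 0.0235*S - 0.6403  =>  S = (log10(E) + 0.6403) / 0.0235
log10(7.36) = 0.866878
S = (0.866878 + 0.6403) / 0.0235 = 1.507178 / 0.0235
S = 64.1

Shore A = 64.1


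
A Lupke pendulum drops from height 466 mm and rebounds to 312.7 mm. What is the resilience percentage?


Resilience = h_rebound / h_drop * 100
= 312.7 / 466 * 100
= 67.1%

67.1%


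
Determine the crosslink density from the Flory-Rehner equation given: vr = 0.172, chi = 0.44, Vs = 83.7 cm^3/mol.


ln(1 - vr) = ln(1 - 0.172) = -0.1887
Numerator = -((-0.1887) + 0.172 + 0.44 * 0.172^2) = 0.0037
Denominator = 83.7 * (0.172^(1/3) - 0.172/2) = 39.3499
nu = 0.0037 / 39.3499 = 9.4668e-05 mol/cm^3

9.4668e-05 mol/cm^3


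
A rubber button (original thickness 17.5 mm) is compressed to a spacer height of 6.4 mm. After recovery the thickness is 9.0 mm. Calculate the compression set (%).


CS = (t0 - recovered) / (t0 - ts) * 100
= (17.5 - 9.0) / (17.5 - 6.4) * 100
= 8.5 / 11.1 * 100
= 76.6%

76.6%


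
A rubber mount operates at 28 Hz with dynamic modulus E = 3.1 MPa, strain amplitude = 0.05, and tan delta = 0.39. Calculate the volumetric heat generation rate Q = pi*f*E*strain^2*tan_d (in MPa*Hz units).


Q = pi * f * E * strain^2 * tan_d
= pi * 28 * 3.1 * 0.05^2 * 0.39
= pi * 28 * 3.1 * 0.0025 * 0.39
= 0.2659

Q = 0.2659


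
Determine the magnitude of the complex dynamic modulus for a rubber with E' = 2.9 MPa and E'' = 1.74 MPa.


|E*| = sqrt(E'^2 + E''^2)
= sqrt(2.9^2 + 1.74^2)
= sqrt(8.4100 + 3.0276)
= 3.382 MPa

3.382 MPa


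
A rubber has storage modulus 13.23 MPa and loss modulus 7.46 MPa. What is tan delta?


tan delta = E'' / E'
= 7.46 / 13.23
= 0.5639

tan delta = 0.5639


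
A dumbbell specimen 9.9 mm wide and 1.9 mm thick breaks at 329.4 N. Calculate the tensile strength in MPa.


Area = width * thickness = 9.9 * 1.9 = 18.81 mm^2
TS = force / area = 329.4 / 18.81 = 17.51 MPa

17.51 MPa


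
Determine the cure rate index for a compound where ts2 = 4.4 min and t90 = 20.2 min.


CRI = 100 / (t90 - ts2)
= 100 / (20.2 - 4.4)
= 100 / 15.8
= 6.33 min^-1

6.33 min^-1


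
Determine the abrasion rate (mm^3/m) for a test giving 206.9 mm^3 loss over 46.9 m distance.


Rate = volume_loss / distance
= 206.9 / 46.9
= 4.412 mm^3/m

4.412 mm^3/m


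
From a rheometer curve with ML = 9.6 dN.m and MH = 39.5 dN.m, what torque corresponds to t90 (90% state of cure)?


M90 = ML + 0.9 * (MH - ML)
M90 = 9.6 + 0.9 * (39.5 - 9.6)
M90 = 9.6 + 0.9 * 29.9
M90 = 36.51 dN.m

36.51 dN.m


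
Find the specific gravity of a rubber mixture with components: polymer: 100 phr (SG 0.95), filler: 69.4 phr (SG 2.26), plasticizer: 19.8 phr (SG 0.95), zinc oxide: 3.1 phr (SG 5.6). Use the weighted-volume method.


Sum of weights = 192.3
Volume contributions:
  polymer: 100/0.95 = 105.2632
  filler: 69.4/2.26 = 30.7080
  plasticizer: 19.8/0.95 = 20.8421
  zinc oxide: 3.1/5.6 = 0.5536
Sum of volumes = 157.3668
SG = 192.3 / 157.3668 = 1.222

SG = 1.222


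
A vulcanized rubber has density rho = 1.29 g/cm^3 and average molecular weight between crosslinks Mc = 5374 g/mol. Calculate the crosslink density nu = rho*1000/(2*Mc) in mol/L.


nu = rho * 1000 / (2 * Mc)
nu = 1.29 * 1000 / (2 * 5374)
nu = 1290.0 / 10748
nu = 0.1200 mol/L

0.1200 mol/L


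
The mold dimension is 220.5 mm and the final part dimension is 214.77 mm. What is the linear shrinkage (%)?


Shrinkage = (mold - part) / mold * 100
= (220.5 - 214.77) / 220.5 * 100
= 5.73 / 220.5 * 100
= 2.6%

2.6%


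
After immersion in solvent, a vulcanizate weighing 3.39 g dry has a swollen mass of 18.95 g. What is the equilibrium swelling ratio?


Q = W_swollen / W_dry
Q = 18.95 / 3.39
Q = 5.59

Q = 5.59


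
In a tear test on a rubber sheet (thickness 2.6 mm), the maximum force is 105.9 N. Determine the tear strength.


Tear strength = force / thickness
= 105.9 / 2.6
= 40.73 N/mm

40.73 N/mm


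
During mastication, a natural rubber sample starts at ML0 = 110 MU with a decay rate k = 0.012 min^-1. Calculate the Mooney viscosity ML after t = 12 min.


ML = ML0 * exp(-k * t)
ML = 110 * exp(-0.012 * 12)
ML = 110 * 0.8659
ML = 95.25 MU

95.25 MU


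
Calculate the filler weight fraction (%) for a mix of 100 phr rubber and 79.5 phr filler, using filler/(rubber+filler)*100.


Filler % = filler / (rubber + filler) * 100
= 79.5 / (100 + 79.5) * 100
= 79.5 / 179.5 * 100
= 44.29%

44.29%


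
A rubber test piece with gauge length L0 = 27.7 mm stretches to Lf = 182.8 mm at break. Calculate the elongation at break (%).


Elongation = (Lf - L0) / L0 * 100
= (182.8 - 27.7) / 27.7 * 100
= 155.1 / 27.7 * 100
= 559.9%

559.9%


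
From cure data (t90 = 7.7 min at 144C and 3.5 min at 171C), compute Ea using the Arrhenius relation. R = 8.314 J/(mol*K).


T1 = 417.15 K, T2 = 444.15 K
1/T1 - 1/T2 = 1.4573e-04
ln(t1/t2) = ln(7.7/3.5) = 0.7885
Ea = 8.314 * 0.7885 / 1.4573e-04 = 44982.7893 J/mol
Ea = 44.98 kJ/mol

44.98 kJ/mol


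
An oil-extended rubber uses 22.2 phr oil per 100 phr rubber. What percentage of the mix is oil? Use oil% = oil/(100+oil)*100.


Oil % = oil / (100 + oil) * 100
= 22.2 / (100 + 22.2) * 100
= 22.2 / 122.2 * 100
= 18.17%

18.17%


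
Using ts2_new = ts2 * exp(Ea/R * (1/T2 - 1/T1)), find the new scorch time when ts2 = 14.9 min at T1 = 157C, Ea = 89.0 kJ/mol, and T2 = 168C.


Convert temperatures: T1 = 157 + 273.15 = 430.15 K, T2 = 168 + 273.15 = 441.15 K
ts2_new = 14.9 * exp(89000 / 8.314 * (1/441.15 - 1/430.15))
1/T2 - 1/T1 = -5.7968e-05
ts2_new = 8.01 min

8.01 min


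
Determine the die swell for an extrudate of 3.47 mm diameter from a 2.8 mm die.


Die swell ratio = D_extrudate / D_die
= 3.47 / 2.8
= 1.239

Die swell = 1.239


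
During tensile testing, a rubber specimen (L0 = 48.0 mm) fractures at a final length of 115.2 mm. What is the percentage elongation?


Elongation = (Lf - L0) / L0 * 100
= (115.2 - 48.0) / 48.0 * 100
= 67.2 / 48.0 * 100
= 140.0%

140.0%


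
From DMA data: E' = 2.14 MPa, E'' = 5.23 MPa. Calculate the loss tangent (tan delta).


tan delta = E'' / E'
= 5.23 / 2.14
= 2.4439

tan delta = 2.4439


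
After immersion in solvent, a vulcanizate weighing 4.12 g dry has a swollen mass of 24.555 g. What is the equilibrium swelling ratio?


Q = W_swollen / W_dry
Q = 24.555 / 4.12
Q = 5.96

Q = 5.96


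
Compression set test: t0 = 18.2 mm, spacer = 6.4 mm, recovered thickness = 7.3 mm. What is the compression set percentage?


CS = (t0 - recovered) / (t0 - ts) * 100
= (18.2 - 7.3) / (18.2 - 6.4) * 100
= 10.9 / 11.8 * 100
= 92.4%

92.4%


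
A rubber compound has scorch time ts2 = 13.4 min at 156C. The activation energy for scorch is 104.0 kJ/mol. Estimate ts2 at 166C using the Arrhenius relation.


Convert temperatures: T1 = 156 + 273.15 = 429.15 K, T2 = 166 + 273.15 = 439.15 K
ts2_new = 13.4 * exp(104000 / 8.314 * (1/439.15 - 1/429.15))
1/T2 - 1/T1 = -5.3061e-05
ts2_new = 6.9 min

6.9 min


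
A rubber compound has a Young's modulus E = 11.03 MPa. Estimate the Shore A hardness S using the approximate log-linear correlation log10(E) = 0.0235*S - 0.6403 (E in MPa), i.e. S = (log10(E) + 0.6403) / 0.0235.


log10(E) = 0.0235*S - 0.6403  =>  S = (log10(E) + 0.6403) / 0.0235
log10(11.03) = 1.042576
S = (1.042576 + 0.6403) / 0.0235 = 1.682876 / 0.0235
S = 71.6

Shore A = 71.6


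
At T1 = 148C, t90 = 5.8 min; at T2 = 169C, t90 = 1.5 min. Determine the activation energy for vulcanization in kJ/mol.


T1 = 421.15 K, T2 = 442.15 K
1/T1 - 1/T2 = 1.1278e-04
ln(t1/t2) = ln(5.8/1.5) = 1.3524
Ea = 8.314 * 1.3524 / 1.1278e-04 = 99701.1144 J/mol
Ea = 99.7 kJ/mol

99.7 kJ/mol


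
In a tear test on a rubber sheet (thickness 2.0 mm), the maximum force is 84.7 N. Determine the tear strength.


Tear strength = force / thickness
= 84.7 / 2.0
= 42.35 N/mm

42.35 N/mm


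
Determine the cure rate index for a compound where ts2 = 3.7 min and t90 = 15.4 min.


CRI = 100 / (t90 - ts2)
= 100 / (15.4 - 3.7)
= 100 / 11.7
= 8.55 min^-1

8.55 min^-1


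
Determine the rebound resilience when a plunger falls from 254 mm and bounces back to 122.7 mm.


Resilience = h_rebound / h_drop * 100
= 122.7 / 254 * 100
= 48.3%

48.3%


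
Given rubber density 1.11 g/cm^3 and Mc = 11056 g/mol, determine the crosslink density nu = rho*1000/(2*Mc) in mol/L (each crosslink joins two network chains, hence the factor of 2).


nu = rho * 1000 / (2 * Mc)
nu = 1.11 * 1000 / (2 * 11056)
nu = 1110.0 / 22112
nu = 0.0502 mol/L

0.0502 mol/L


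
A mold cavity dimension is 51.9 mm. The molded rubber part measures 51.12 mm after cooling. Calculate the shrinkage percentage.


Shrinkage = (mold - part) / mold * 100
= (51.9 - 51.12) / 51.9 * 100
= 0.78 / 51.9 * 100
= 1.5%

1.5%


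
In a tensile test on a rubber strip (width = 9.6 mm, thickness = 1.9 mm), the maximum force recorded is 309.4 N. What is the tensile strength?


Area = width * thickness = 9.6 * 1.9 = 18.24 mm^2
TS = force / area = 309.4 / 18.24 = 16.96 MPa

16.96 MPa


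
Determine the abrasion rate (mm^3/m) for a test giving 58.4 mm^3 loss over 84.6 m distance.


Rate = volume_loss / distance
= 58.4 / 84.6
= 0.69 mm^3/m

0.69 mm^3/m


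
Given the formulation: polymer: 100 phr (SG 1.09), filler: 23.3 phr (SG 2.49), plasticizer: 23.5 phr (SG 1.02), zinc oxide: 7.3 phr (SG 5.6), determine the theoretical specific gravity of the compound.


Sum of weights = 154.1
Volume contributions:
  polymer: 100/1.09 = 91.7431
  filler: 23.3/2.49 = 9.3574
  plasticizer: 23.5/1.02 = 23.0392
  zinc oxide: 7.3/5.6 = 1.3036
Sum of volumes = 125.4433
SG = 154.1 / 125.4433 = 1.228

SG = 1.228


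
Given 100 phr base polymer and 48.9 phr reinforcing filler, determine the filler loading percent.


Filler % = filler / (rubber + filler) * 100
= 48.9 / (100 + 48.9) * 100
= 48.9 / 148.9 * 100
= 32.84%

32.84%


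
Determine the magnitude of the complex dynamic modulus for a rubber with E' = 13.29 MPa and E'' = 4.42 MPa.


|E*| = sqrt(E'^2 + E''^2)
= sqrt(13.29^2 + 4.42^2)
= sqrt(176.6241 + 19.5364)
= 14.006 MPa

14.006 MPa


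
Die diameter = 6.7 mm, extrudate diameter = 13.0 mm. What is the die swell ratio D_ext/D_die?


Die swell ratio = D_extrudate / D_die
= 13.0 / 6.7
= 1.94

Die swell = 1.94


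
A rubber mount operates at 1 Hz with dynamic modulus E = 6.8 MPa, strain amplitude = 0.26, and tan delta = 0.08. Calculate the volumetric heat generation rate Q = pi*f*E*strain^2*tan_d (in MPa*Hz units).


Q = pi * f * E * strain^2 * tan_d
= pi * 1 * 6.8 * 0.26^2 * 0.08
= pi * 1 * 6.8 * 0.0676 * 0.08
= 0.1155

Q = 0.1155


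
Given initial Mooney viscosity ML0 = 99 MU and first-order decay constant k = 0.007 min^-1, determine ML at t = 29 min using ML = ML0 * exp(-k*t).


ML = ML0 * exp(-k * t)
ML = 99 * exp(-0.007 * 29)
ML = 99 * 0.8163
ML = 80.81 MU

80.81 MU


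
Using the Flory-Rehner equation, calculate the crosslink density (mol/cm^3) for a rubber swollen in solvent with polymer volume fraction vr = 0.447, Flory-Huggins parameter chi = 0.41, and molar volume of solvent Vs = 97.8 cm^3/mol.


ln(1 - vr) = ln(1 - 0.447) = -0.5924
Numerator = -((-0.5924) + 0.447 + 0.41 * 0.447^2) = 0.0635
Denominator = 97.8 * (0.447^(1/3) - 0.447/2) = 52.9198
nu = 0.0635 / 52.9198 = 0.0012 mol/cm^3

0.0012 mol/cm^3


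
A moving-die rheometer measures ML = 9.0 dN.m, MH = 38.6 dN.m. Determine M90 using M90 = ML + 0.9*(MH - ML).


M90 = ML + 0.9 * (MH - ML)
M90 = 9.0 + 0.9 * (38.6 - 9.0)
M90 = 9.0 + 0.9 * 29.6
M90 = 35.64 dN.m

35.64 dN.m


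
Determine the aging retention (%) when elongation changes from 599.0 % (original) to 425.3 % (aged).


Retention = aged / original * 100
= 425.3 / 599.0 * 100
= 71.0%

71.0%


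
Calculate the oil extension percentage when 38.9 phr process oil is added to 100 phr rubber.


Oil % = oil / (100 + oil) * 100
= 38.9 / (100 + 38.9) * 100
= 38.9 / 138.9 * 100
= 28.01%

28.01%


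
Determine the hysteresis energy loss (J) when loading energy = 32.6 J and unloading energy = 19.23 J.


Hysteresis loss = loading - unloading
= 32.6 - 19.23
= 13.37 J

13.37 J


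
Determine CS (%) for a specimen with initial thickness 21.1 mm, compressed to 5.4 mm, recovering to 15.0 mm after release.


CS = (t0 - recovered) / (t0 - ts) * 100
= (21.1 - 15.0) / (21.1 - 5.4) * 100
= 6.1 / 15.7 * 100
= 38.9%

38.9%


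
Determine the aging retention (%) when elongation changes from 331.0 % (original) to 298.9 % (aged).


Retention = aged / original * 100
= 298.9 / 331.0 * 100
= 90.3%

90.3%


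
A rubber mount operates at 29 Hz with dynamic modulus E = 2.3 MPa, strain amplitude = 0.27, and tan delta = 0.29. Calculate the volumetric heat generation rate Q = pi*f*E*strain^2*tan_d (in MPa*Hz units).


Q = pi * f * E * strain^2 * tan_d
= pi * 29 * 2.3 * 0.27^2 * 0.29
= pi * 29 * 2.3 * 0.0729 * 0.29
= 4.4300

Q = 4.4300


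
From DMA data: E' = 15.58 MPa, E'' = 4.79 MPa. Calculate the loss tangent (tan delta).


tan delta = E'' / E'
= 4.79 / 15.58
= 0.3074

tan delta = 0.3074


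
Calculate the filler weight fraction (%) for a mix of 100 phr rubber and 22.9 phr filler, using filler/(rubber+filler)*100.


Filler % = filler / (rubber + filler) * 100
= 22.9 / (100 + 22.9) * 100
= 22.9 / 122.9 * 100
= 18.63%

18.63%


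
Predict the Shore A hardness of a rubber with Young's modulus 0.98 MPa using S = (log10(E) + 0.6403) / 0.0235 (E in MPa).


log10(E) = 0.0235*S - 0.6403  =>  S = (log10(E) + 0.6403) / 0.0235
log10(0.98) = -0.008774
S = (-0.008774 + 0.6403) / 0.0235 = 0.631526 / 0.0235
S = 26.9

Shore A = 26.9


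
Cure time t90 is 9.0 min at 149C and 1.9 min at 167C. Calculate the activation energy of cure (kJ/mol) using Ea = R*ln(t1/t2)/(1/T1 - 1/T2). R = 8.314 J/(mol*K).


T1 = 422.15 K, T2 = 440.15 K
1/T1 - 1/T2 = 9.6874e-05
ln(t1/t2) = ln(9.0/1.9) = 1.5554
Ea = 8.314 * 1.5554 / 9.6874e-05 = 133486.9856 J/mol
Ea = 133.49 kJ/mol

133.49 kJ/mol


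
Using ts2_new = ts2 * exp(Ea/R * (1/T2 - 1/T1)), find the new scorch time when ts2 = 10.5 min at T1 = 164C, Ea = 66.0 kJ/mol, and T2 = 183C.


Convert temperatures: T1 = 164 + 273.15 = 437.15 K, T2 = 183 + 273.15 = 456.15 K
ts2_new = 10.5 * exp(66000 / 8.314 * (1/456.15 - 1/437.15))
1/T2 - 1/T1 = -9.5283e-05
ts2_new = 4.93 min

4.93 min


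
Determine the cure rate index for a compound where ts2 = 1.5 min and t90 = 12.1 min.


CRI = 100 / (t90 - ts2)
= 100 / (12.1 - 1.5)
= 100 / 10.6
= 9.43 min^-1

9.43 min^-1


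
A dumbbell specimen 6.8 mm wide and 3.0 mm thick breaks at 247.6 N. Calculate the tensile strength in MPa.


Area = width * thickness = 6.8 * 3.0 = 20.4 mm^2
TS = force / area = 247.6 / 20.4 = 12.14 MPa

12.14 MPa


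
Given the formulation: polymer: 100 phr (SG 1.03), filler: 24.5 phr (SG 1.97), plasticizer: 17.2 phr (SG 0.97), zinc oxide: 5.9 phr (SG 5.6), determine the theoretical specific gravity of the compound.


Sum of weights = 147.6
Volume contributions:
  polymer: 100/1.03 = 97.0874
  filler: 24.5/1.97 = 12.4365
  plasticizer: 17.2/0.97 = 17.7320
  zinc oxide: 5.9/5.6 = 1.0536
Sum of volumes = 128.3095
SG = 147.6 / 128.3095 = 1.15

SG = 1.15


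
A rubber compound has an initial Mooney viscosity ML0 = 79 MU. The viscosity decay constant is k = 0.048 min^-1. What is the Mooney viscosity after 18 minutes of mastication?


ML = ML0 * exp(-k * t)
ML = 79 * exp(-0.048 * 18)
ML = 79 * 0.4215
ML = 33.3 MU

33.3 MU


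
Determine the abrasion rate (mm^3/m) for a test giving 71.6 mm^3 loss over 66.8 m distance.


Rate = volume_loss / distance
= 71.6 / 66.8
= 1.072 mm^3/m

1.072 mm^3/m


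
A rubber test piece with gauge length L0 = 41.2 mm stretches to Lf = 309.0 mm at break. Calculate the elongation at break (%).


Elongation = (Lf - L0) / L0 * 100
= (309.0 - 41.2) / 41.2 * 100
= 267.8 / 41.2 * 100
= 650.0%

650.0%


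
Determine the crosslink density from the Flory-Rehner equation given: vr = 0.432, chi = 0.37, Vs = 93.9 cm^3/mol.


ln(1 - vr) = ln(1 - 0.432) = -0.5656
Numerator = -((-0.5656) + 0.432 + 0.37 * 0.432^2) = 0.0646
Denominator = 93.9 * (0.432^(1/3) - 0.432/2) = 50.7016
nu = 0.0646 / 50.7016 = 0.0013 mol/cm^3

0.0013 mol/cm^3


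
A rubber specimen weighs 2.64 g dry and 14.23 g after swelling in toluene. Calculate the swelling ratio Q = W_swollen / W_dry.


Q = W_swollen / W_dry
Q = 14.23 / 2.64
Q = 5.39

Q = 5.39


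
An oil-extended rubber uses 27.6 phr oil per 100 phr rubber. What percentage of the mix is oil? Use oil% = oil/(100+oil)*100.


Oil % = oil / (100 + oil) * 100
= 27.6 / (100 + 27.6) * 100
= 27.6 / 127.6 * 100
= 21.63%

21.63%


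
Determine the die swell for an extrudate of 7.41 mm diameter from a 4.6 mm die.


Die swell ratio = D_extrudate / D_die
= 7.41 / 4.6
= 1.611

Die swell = 1.611


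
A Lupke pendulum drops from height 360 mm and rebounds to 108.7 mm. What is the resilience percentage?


Resilience = h_rebound / h_drop * 100
= 108.7 / 360 * 100
= 30.2%

30.2%


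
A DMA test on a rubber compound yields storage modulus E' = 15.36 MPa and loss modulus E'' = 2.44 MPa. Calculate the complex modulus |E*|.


|E*| = sqrt(E'^2 + E''^2)
= sqrt(15.36^2 + 2.44^2)
= sqrt(235.9296 + 5.9536)
= 15.553 MPa

15.553 MPa
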